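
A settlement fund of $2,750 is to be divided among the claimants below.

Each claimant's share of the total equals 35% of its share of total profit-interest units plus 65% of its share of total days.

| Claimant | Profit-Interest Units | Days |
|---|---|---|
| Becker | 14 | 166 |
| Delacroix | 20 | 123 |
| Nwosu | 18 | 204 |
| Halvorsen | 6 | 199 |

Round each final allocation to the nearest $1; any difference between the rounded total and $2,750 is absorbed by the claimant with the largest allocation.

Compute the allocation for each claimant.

Becker: $661; Delacroix: $650; Nwosu: $825; Halvorsen: $614

Profit-interest units total 58; days total 692.
Blended shares (35% profit-interest units + 65% days): Becker 0.2404; Delacroix 0.2362; Nwosu 0.3002; Halvorsen 0.2231.
Pro-rata amounts: Becker 661.12; Delacroix 649.62; Nwosu 825.66; Halvorsen 613.60.
At nearest $1: Becker $661; Delacroix $650; Nwosu $826; Halvorsen $614. Sum = $2,751.
Difference $2,750 − $2,751 = −$1 applied to largest allocation (Nwosu): Nwosu becomes $825.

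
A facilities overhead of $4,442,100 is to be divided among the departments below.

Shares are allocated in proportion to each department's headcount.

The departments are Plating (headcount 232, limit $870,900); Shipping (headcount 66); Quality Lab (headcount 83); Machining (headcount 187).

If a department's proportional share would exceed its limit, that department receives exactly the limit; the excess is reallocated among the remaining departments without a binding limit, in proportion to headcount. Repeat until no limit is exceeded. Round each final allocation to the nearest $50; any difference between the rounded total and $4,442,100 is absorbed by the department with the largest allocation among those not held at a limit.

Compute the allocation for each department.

Plating: $870,900 · Shipping: $701,500 · Quality Lab: $882,150 · Machining: $1,987,550

Total headcount = 568.
Pro-rata shares before constraints: Plating 1,814,378.87; Shipping 516,159.51; Quality Lab 649,109.68; Machining 1,462,451.94.
Capped: Plating ($870,900); remaining pool $3,571,200 reallocated over remaining headcount 336.
Remaining shares: Shipping 701,485.71 → $701,500; Quality Lab 882,171.43 → $882,150; Machining 1,987,542.86 → $1,987,550.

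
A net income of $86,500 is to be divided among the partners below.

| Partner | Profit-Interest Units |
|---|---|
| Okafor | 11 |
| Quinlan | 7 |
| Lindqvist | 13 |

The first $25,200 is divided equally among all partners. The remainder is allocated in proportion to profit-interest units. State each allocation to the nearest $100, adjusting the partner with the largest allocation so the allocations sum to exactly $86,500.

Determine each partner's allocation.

Okafor: $30,200 | Quinlan: $22,200 | Lindqvist: $34,100

First tranche $25,200 split equally: $8,400 each.
Remainder $61,300 by profit-interest units (total 31): Okafor 21,751.61 → $21,800; Quinlan 13,841.94 → $13,800; Lindqvist 25,706.45 → $25,700.
Totals: Okafor $8,400 + $21,800 = $30,200; Quinlan $8,400 + $13,800 = $22,200; Lindqvist $8,400 + $25,700 = $34,100.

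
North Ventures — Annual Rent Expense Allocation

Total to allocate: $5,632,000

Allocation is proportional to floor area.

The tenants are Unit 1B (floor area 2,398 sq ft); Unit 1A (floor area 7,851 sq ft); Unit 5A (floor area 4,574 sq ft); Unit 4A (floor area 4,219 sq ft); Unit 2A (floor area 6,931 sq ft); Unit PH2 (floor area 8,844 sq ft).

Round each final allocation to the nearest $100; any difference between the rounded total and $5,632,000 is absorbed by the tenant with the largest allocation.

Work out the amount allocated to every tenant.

Unit 1B: $387,900 · Unit 1A: $1,270,000 · Unit 5A: $739,900 · Unit 4A: $682,500 · Unit 2A: $1,121,200 · Unit PH2: $1,430,500

Total floor area = 34,817.
Raw shares: Unit 1B 2,398/34,817 × $5,632,000 = 387,900.62; Unit 1A 7,851/34,817 × $5,632,000 = 1,269,978.23; Unit 5A 4,574/34,817 × $5,632,000 = 739,890.51; Unit 4A 4,219/34,817 × $5,632,000 = 682,465.69; Unit 2A 6,931/34,817 × $5,632,000 = 1,121,158.97; Unit PH2 8,844/34,817 × $5,632,000 = 1,430,605.97.
Rounded to nearest $100: Unit 1B $387,900; Unit 1A $1,270,000; Unit 5A $739,900; Unit 4A $682,500; Unit 2A $1,121,200; Unit PH2 $1,430,600. Sum = $5,632,100.
Difference $5,632,000 − $5,632,100 = −$100 applied to largest allocation (Unit PH2): Unit PH2 becomes $1,430,500.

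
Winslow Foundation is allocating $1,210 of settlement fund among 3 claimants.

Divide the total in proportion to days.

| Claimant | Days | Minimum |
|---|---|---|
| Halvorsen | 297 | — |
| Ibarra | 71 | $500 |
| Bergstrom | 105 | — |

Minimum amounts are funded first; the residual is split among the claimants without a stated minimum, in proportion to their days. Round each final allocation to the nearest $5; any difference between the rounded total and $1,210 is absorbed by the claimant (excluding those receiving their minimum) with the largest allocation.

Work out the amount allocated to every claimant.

Guaranteed amounts: Ibarra $500. Residual $710.
Residual split over remaining days 402: Halvorsen 524.55 → $525; Bergstrom 185.45 → $185.

Halvorsen: $525; Ibarra: $500; Bergstrom: $185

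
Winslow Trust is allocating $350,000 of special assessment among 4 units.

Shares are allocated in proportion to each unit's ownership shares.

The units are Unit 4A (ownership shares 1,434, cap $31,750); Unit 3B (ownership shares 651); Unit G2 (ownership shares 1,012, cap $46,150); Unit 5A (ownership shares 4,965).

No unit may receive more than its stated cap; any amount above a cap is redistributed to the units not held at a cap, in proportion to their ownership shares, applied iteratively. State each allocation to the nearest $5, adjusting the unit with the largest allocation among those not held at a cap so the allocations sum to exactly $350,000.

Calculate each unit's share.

Sum of ownership shares: 8,062.
Unconstrained shares: Unit 4A 62,255.02; Unit 3B 28,262.22; Unit G2 43,934.51; Unit 5A 215,548.25.
Held at cap: Unit 4A ($31,750); residual $318,250 reallocated over remaining ownership shares 6,628.
Held at cap: Unit G2 ($46,150); residual $272,100 reallocated over remaining ownership shares 5,616.
Shares after redistribution: Unit 3B 31,541.51 → $31,540; Unit 5A 240,558.49 → $240,560.

Unit 4A: $31,750; Unit 3B: $31,540; Unit G2: $46,150; Unit 5A: $240,560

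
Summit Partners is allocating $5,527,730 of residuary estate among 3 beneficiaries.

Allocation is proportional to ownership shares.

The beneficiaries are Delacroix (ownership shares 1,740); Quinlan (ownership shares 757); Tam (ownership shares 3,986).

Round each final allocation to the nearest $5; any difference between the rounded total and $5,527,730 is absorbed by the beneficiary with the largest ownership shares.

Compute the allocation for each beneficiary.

Combined ownership shares = 1,740 + 757 + 3,986 = 6,483.
Unrounded shares: Delacroix 1,483,611.01; Quinlan 645,456.06; Tam 3,398,662.93.
Rounded to nearest $5: Delacroix $1,483,610; Quinlan $645,455; Tam $3,398,665. Sum = $5,527,730.
Rounded total matches; no reconciliation needed.

Delacroix: $1,483,610; Quinlan: $645,455; Tam: $3,398,665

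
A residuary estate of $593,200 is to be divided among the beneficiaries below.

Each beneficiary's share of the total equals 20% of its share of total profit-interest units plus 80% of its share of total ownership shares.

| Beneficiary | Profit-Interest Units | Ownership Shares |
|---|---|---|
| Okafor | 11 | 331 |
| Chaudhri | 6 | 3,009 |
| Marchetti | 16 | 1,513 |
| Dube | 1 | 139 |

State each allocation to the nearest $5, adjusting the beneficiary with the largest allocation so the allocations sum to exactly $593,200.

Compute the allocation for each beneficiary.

Totals — profit-interest units 34, ownership shares 4,992.
Composite weights (20% profit-interest units + 80% ownership shares): Okafor 0.1178; Chaudhri 0.5175; Marchetti 0.3366; Dube 0.0282.
Pro-rata amounts: Okafor 69,849.75; Chaudhri 306,984.36; Marchetti 199,662.58; Dube 16,703.32.
At nearest $5: Okafor $69,850; Chaudhri $306,985; Marchetti $199,665; Dube $16,705. Sum = $593,205.
Difference $593,200 − $593,205 = −$5 applied to largest allocation (Chaudhri): Chaudhri becomes $306,980.

Okafor: $69,850; Chaudhri: $306,980; Marchetti: $199,665; Dube: $16,705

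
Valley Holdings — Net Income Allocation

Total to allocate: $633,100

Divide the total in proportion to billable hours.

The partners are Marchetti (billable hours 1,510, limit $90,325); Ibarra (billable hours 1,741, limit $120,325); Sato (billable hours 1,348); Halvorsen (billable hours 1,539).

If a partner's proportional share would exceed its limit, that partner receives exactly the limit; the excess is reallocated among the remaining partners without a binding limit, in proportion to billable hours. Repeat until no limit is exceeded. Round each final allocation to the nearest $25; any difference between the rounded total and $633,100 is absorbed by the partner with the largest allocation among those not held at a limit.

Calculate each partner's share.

Marchetti: $90,325 · Ibarra: $120,325 · Sato: $197,250 · Halvorsen: $225,200

Sum of billable hours: 6,138.
Proportional shares (ignoring caps): Marchetti 155,747.96; Ibarra 179,574.31; Sato 139,038.58; Halvorsen 158,739.15.
Capped: Marchetti ($90,325), Ibarra ($120,325); residual $422,450 reallocated over remaining billable hours 2,887.
Shares after redistribution: Sato 197,250.64 → $197,250; Halvorsen 225,199.36 → $225,200.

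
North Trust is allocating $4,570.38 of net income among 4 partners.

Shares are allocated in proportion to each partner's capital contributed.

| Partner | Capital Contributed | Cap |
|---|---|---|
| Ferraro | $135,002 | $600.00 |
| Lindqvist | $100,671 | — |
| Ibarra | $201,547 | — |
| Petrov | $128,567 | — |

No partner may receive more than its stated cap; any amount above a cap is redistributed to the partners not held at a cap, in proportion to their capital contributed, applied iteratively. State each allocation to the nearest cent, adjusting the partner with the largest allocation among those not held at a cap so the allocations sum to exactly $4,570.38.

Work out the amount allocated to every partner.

Combined capital contributed = 565,787.
Proportional shares (ignoring caps): Ferraro 1,090.5348; Lindqvist 813.2119; Ibarra 1,628.0798; Petrov 1,038.5535.
Capped: Ferraro ($600.00); residual $3,970.38 reallocated over remaining capital contributed 430,785.
Remaining shares: Lindqvist 927.8460 → $927.85; Ibarra 1,857.5813 → $1,857.58; Petrov 1,184.9527 → $1,184.95.

Ferraro: $600.00 · Lindqvist: $927.85 · Ibarra: $1,857.58 · Petrov: $1,184.95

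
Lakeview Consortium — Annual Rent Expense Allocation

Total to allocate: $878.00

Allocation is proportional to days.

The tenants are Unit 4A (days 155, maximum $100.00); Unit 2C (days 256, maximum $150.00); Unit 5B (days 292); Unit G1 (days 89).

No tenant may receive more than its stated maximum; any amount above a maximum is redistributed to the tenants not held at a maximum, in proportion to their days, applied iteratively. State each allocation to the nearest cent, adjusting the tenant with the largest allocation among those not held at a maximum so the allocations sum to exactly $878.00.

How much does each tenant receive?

Unit 4A: $100.00 | Unit 2C: $150.00 | Unit 5B: $481.30 | Unit G1: $146.70

Combined days = 792.
Unconstrained shares: Unit 4A 171.8308; Unit 2C 283.7980; Unit 5B 323.7071; Unit G1 98.6641.
Capped: Unit 4A ($100.00), Unit 2C ($150.00); remaining pool $628.00 reallocated over remaining days 381.
Remaining shares: Unit 5B 481.3018 → $481.30; Unit G1 146.6982 → $146.70.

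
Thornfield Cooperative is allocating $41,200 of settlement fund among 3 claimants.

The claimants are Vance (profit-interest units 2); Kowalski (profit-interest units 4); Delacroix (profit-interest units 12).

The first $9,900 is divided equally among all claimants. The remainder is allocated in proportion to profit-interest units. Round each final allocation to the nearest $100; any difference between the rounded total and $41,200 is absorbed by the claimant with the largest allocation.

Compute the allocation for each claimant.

Equal tier: $9,900 ÷ 3 = $3,300 apiece.
Remainder $31,300 by profit-interest units (total 18): Vance 3,477.78 → $3,500; Kowalski 6,955.56 → $7,000; Delacroix 20,866.67 → $20,900.
Rounding difference −$100 on remainder applied to Delacroix.
Totals: Vance $3,300 + $3,500 = $6,800; Kowalski $3,300 + $7,000 = $10,300; Delacroix $3,300 + $20,800 = $24,100.

Vance: $6,800; Kowalski: $10,300; Delacroix: $24,100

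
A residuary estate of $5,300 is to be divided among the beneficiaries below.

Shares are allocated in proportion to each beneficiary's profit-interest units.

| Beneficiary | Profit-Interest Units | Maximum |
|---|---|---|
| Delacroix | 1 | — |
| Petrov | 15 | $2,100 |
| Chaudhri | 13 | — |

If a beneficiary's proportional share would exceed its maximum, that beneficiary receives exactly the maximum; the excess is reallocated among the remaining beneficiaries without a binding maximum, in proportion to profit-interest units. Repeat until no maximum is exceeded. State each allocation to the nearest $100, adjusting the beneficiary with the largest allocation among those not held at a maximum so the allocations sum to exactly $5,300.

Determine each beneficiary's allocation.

Delacroix: $200 · Petrov: $2,100 · Chaudhri: $3,000

Combined profit-interest units = 29.
Unconstrained shares: Delacroix 182.76; Petrov 2,741.38; Chaudhri 2,375.86.
Capped: Petrov ($2,100); remaining pool $3,200 reallocated over remaining profit-interest units 14.
Remaining shares: Delacroix 228.57 → $200; Chaudhri 2,971.43 → $3,000.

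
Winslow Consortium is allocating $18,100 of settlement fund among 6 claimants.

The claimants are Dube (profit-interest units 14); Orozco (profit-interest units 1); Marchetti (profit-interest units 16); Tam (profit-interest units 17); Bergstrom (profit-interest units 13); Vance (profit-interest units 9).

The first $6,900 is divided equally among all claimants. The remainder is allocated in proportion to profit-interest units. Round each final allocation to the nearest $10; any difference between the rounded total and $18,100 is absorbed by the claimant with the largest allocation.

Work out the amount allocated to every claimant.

Dube: $3,390 | Orozco: $1,310 | Marchetti: $3,710 | Tam: $3,870 | Bergstrom: $3,230 | Vance: $2,590

$6,900 shared equally gives $1,150 per claimant.
Remainder $11,200 by profit-interest units (total 70): Dube 2,240.00 → $2,240; Orozco 160.00 → $160; Marchetti 2,560.00 → $2,560; Tam 2,720.00 → $2,720; Bergstrom 2,080.00 → $2,080; Vance 1,440.00 → $1,440.
Totals: Dube $1,150 + $2,240 = $3,390; Orozco $1,150 + $160 = $1,310; Marchetti $1,150 + $2,560 = $3,710; Tam $1,150 + $2,720 = $3,870; Bergstrom $1,150 + $2,080 = $3,230; Vance $1,150 + $1,440 = $2,590.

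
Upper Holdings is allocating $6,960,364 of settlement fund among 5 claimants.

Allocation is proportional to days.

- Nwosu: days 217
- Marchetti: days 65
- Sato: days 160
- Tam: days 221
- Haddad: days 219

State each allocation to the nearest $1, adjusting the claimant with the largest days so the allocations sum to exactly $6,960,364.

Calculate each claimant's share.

Nwosu: $1,712,471; Marchetti: $512,952; Sato: $1,262,651; Tam: $1,744,036; Haddad: $1,728,254

Total days = 882.
Unrounded shares: Nwosu 217/882 × $6,960,364 = 1,712,470.51; Marchetti 65/882 × $6,960,364 = 512,952.00; Sato 160/882 × $6,960,364 = 1,262,651.07; Tam 221/882 × $6,960,364 = 1,744,036.78; Haddad 219/882 × $6,960,364 = 1,728,253.65.
After rounding ($1): Nwosu $1,712,471; Marchetti $512,952; Sato $1,262,651; Tam $1,744,037; Haddad $1,728,254. Sum = $6,960,365.
Difference $6,960,364 − $6,960,365 = −$1 applied to largest days (Tam): Tam becomes $1,744,036.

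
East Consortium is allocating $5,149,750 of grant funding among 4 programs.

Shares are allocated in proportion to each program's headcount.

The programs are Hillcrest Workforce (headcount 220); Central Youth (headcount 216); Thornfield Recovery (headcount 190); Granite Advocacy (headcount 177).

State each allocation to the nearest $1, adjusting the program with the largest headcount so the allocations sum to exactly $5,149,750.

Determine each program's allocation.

Hillcrest Workforce: $1,410,891; Central Youth: $1,385,238; Thornfield Recovery: $1,218,496; Granite Advocacy: $1,135,125

Headcount total: 803.
Proportional shares: Hillcrest Workforce 220/803 × $5,149,750 = 1,410,890.41; Central Youth 216/803 × $5,149,750 = 1,385,237.86; Thornfield Recovery 190/803 × $5,149,750 = 1,218,496.26; Granite Advocacy 177/803 × $5,149,750 = 1,135,125.47.
At nearest $1: Hillcrest Workforce $1,410,890; Central Youth $1,385,238; Thornfield Recovery $1,218,496; Granite Advocacy $1,135,125. Sum = $5,149,749.
Difference $5,149,750 − $5,149,749 = +$1 applied to largest headcount (Hillcrest Workforce): Hillcrest Workforce becomes $1,410,891.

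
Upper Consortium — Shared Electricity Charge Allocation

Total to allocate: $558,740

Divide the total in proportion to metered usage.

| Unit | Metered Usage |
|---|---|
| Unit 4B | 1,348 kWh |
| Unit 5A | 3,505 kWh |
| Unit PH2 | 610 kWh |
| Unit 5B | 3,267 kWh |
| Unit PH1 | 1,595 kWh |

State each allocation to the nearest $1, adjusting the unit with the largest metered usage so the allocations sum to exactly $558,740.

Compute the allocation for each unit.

Combined metered usage = 1,348 + 3,505 + 610 + 3,267 + 1,595 = 10,325.
Proportional shares: Unit 4B 72,947.36; Unit 5A 189,673.97; Unit PH2 33,010.31; Unit 5B 176,794.54; Unit PH1 86,313.83.
At nearest $1: Unit 4B $72,947; Unit 5A $189,674; Unit PH2 $33,010; Unit 5B $176,795; Unit PH1 $86,314. Sum = $558,740.
No rounding difference to absorb.

Unit 4B: $72,947 · Unit 5A: $189,674 · Unit PH2: $33,010 · Unit 5B: $176,795 · Unit PH1: $86,314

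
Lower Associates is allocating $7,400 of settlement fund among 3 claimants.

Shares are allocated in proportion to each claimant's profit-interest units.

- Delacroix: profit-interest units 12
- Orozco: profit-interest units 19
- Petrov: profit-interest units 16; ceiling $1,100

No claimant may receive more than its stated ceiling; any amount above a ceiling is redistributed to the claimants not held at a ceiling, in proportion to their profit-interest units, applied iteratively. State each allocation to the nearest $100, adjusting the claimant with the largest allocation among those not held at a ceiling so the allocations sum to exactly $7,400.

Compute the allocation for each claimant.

Delacroix: $2,400 · Orozco: $3,900 · Petrov: $1,100

Combined profit-interest units = 47.
Proportional shares (ignoring caps): Delacroix 1,889.36; Orozco 2,991.49; Petrov 2,519.15.
Capped: Petrov ($1,100); balance $6,300 reallocated over remaining profit-interest units 31.
Redistributed shares: Delacroix 2,438.71 → $2,400; Orozco 3,861.29 → $3,900.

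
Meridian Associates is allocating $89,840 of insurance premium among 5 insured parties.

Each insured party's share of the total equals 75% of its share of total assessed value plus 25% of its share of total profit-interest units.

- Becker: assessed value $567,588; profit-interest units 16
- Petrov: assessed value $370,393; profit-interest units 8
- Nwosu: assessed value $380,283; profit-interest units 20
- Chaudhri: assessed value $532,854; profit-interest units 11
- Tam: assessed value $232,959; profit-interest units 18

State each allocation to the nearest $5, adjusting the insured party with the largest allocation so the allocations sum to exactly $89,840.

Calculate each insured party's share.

Totals — assessed value 2,084,077, profit-interest units 73.
Combined weights (75% assessed value + 25% profit-interest units): Becker 0.2591; Petrov 0.1607; Nwosu 0.2053; Chaudhri 0.2294; Tam 0.1455.
Pro-rata amounts: Becker 23,273.35; Petrov 14,436.49; Nwosu 18,448.30; Chaudhri 20,612.01; Tam 13,069.85.
At nearest $5: Becker $23,275; Petrov $14,435; Nwosu $18,450; Chaudhri $20,610; Tam $13,070. Sum = $89,840.
No rounding difference to absorb.

Becker: $23,275 · Petrov: $14,435 · Nwosu: $18,450 · Chaudhri: $20,610 · Tam: $13,070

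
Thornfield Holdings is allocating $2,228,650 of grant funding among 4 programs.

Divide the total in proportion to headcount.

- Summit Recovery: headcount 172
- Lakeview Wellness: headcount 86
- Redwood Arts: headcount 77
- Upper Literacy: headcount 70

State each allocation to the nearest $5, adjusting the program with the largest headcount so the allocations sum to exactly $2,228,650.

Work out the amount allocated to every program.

Summit Recovery: $946,485; Lakeview Wellness: $473,245; Redwood Arts: $423,720; Upper Literacy: $385,200

Sum of headcount: 405.
Raw shares: Summit Recovery 172/405 × $2,228,650 = 946,488.40; Lakeview Wellness 86/405 × $2,228,650 = 473,244.20; Redwood Arts 77/405 × $2,228,650 = 423,718.64; Upper Literacy 70/405 × $2,228,650 = 385,198.77.
After rounding ($5): Summit Recovery $946,490; Lakeview Wellness $473,245; Redwood Arts $423,720; Upper Literacy $385,200. Sum = $2,228,655.
Difference $2,228,650 − $2,228,655 = −$5 applied to largest headcount (Summit Recovery): Summit Recovery becomes $946,485.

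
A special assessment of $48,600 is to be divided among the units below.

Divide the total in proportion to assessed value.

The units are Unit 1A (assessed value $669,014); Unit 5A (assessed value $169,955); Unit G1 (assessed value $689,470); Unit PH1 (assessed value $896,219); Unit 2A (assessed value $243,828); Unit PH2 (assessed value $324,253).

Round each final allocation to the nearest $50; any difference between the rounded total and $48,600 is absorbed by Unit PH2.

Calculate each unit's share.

Unit 1A: $10,850; Unit 5A: $2,750; Unit G1: $11,200; Unit PH1: $14,550; Unit 2A: $3,950; Unit PH2: $5,300

Combined assessed value = 2,992,739.
Proportional shares: Unit 1A 669,014/2,992,739 × $48,600 = 10,864.32; Unit 5A 169,955/2,992,739 × $48,600 = 2,759.95; Unit G1 689,470/2,992,739 × $48,600 = 11,196.51; Unit PH1 896,219/2,992,739 × $48,600 = 14,553.97; Unit 2A 243,828/2,992,739 × $48,600 = 3,959.60; Unit PH2 324,253/2,992,739 × $48,600 = 5,265.64.
After rounding ($50): Unit 1A $10,850; Unit 5A $2,750; Unit G1 $11,200; Unit PH1 $14,550; Unit 2A $3,950; Unit PH2 $5,250. Sum = $48,550.
Difference $48,600 − $48,550 = +$50 applied to Unit PH2: Unit PH2 becomes $5,300.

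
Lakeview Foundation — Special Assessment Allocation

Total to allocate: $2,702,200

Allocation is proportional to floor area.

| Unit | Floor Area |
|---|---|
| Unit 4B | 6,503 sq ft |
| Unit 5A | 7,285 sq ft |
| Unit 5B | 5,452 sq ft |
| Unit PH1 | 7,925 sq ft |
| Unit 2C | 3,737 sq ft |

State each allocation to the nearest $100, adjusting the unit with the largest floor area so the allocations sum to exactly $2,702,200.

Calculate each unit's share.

Combined floor area = 30,902.
Proportional shares: Unit 4B 6,503/30,902 × $2,702,200 = 568,649.49; Unit 5A 7,285/30,902 × $2,702,200 = 637,030.84; Unit 5B 5,452/30,902 × $2,702,200 = 476,745.66; Unit PH1 7,925/30,902 × $2,702,200 = 692,995.11; Unit 2C 3,737/30,902 × $2,702,200 = 326,778.89.
Rounded to nearest $100: Unit 4B $568,600; Unit 5A $637,000; Unit 5B $476,700; Unit PH1 $693,000; Unit 2C $326,800. Sum = $2,702,100.
Difference $2,702,200 − $2,702,100 = +$100 applied to largest floor area (Unit PH1): Unit PH1 becomes $693,100.

Unit 4B: $568,600; Unit 5A: $637,000; Unit 5B: $476,700; Unit PH1: $693,100; Unit 2C: $326,800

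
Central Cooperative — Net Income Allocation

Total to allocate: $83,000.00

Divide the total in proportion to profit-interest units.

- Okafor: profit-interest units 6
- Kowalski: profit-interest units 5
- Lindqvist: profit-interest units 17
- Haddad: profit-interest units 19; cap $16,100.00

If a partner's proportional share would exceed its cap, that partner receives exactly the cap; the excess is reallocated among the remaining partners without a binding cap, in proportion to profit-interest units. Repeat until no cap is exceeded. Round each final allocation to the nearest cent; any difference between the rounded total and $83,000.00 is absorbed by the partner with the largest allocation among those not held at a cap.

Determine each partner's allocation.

Sum of profit-interest units: 47.
Pro-rata shares before constraints: Okafor 10,595.7447; Kowalski 8,829.7872; Lindqvist 30,021.2766; Haddad 33,553.1915.
Cap binds for Haddad ($16,100.00); residual $66,900.00 reallocated over remaining profit-interest units 28.
Shares after redistribution: Okafor 14,335.7143 → $14,335.71; Kowalski 11,946.4286 → $11,946.43; Lindqvist 40,617.8571 → $40,617.86.

Okafor: $14,335.71; Kowalski: $11,946.43; Lindqvist: $40,617.86; Haddad: $16,100.00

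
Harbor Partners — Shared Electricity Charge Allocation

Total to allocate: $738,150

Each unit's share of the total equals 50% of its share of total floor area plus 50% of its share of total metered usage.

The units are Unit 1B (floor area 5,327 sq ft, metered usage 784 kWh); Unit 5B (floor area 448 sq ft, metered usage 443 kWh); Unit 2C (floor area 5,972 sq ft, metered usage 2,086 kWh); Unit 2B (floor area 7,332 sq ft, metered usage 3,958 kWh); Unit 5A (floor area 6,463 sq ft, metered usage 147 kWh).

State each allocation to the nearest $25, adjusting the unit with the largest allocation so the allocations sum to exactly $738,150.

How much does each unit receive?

Totals — floor area 25,542, metered usage 7,418.
Blended shares (50% floor area + 50% metered usage): Unit 1B 0.1571; Unit 5B 0.0386; Unit 2C 0.2575; Unit 2B 0.4103; Unit 5A 0.1364.
Raw shares: Unit 1B 115,980.83; Unit 5B 28,514.49; Unit 2C 190,080.58; Unit 2B 302,871.66; Unit 5A 100,702.44.
Rounded to nearest $25: Unit 1B $115,975; Unit 5B $28,525; Unit 2C $190,075; Unit 2B $302,875; Unit 5A $100,700. Sum = $738,150.
Rounded total matches; no reconciliation needed.

Unit 1B: $115,975 | Unit 5B: $28,525 | Unit 2C: $190,075 | Unit 2B: $302,875 | Unit 5A: $100,700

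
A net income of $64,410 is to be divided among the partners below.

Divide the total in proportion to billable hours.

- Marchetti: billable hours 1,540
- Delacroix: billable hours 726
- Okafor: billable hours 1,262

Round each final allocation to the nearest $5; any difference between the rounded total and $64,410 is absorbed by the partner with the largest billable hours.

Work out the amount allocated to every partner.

Marchetti: $28,115; Delacroix: $13,255; Okafor: $23,040

Total billable hours = 1,540 + 726 + 1,262 = 3,528.
Pro-rata amounts: Marchetti 28,115.48; Delacroix 13,254.44; Okafor 23,040.09.
At nearest $5: Marchetti $28,115; Delacroix $13,255; Okafor $23,040. Sum = $64,410.
Sum already equals the total — no adjustment.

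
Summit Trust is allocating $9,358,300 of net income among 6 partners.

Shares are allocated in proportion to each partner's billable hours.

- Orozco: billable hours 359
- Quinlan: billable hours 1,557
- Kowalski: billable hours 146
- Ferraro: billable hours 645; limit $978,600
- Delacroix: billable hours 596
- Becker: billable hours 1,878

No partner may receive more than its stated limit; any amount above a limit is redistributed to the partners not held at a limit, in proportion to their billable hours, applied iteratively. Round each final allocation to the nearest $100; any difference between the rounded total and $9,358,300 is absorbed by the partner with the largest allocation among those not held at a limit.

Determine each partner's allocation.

Orozco: $663,200; Quinlan: $2,876,400; Kowalski: $269,700; Ferraro: $978,600; Delacroix: $1,101,000; Becker: $3,469,400

Combined billable hours = 5,181.
Pro-rata shares before constraints: Orozco 648,451.98; Quinlan 2,812,366.94; Kowalski 263,715.85; Ferraro 1,165,046.03; Delacroix 1,076,538.66; Becker 3,392,180.54.
Capped: Ferraro ($978,600); residual $8,379,700 reallocated over remaining billable hours 4,536.
Redistributed shares: Orozco 663,208.18 → $663,200; Quinlan 2,876,365.28 → $2,876,400; Kowalski 269,716.98 → $269,700; Delacroix 1,101,036.42 → $1,101,000; Becker 3,469,373.15 → $3,469,400.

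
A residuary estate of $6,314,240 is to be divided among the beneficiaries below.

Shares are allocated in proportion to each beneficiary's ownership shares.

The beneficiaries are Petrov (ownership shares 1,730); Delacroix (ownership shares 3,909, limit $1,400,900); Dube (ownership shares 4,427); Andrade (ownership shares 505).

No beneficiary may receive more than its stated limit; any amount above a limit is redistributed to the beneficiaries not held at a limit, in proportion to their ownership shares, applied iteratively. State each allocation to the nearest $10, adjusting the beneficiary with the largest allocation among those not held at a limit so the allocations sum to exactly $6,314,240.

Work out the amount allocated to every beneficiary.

Sum of ownership shares: 10,571.
Pro-rata shares before constraints: Petrov 1,033,358.74; Delacroix 2,334,912.89; Dube 2,644,323.19; Andrade 301,645.18.
Cap binds for Delacroix ($1,400,900); residual $4,913,340 reallocated over remaining ownership shares 6,662.
Remaining shares: Petrov 1,275,904.86 → $1,275,900; Dube 3,264,988.92 → $3,264,990; Andrade 372,446.22 → $372,450.

Petrov: $1,275,900 | Delacroix: $1,400,900 | Dube: $3,264,990 | Andrade: $372,450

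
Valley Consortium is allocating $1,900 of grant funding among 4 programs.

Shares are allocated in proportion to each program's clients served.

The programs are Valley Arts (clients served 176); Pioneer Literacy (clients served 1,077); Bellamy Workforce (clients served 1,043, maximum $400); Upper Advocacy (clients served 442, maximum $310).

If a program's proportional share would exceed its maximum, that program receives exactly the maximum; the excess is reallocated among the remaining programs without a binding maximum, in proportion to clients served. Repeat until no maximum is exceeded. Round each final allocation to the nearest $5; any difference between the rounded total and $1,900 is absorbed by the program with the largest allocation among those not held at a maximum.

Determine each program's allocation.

Valley Arts: $165 · Pioneer Literacy: $1,025 · Bellamy Workforce: $400 · Upper Advocacy: $310

Sum of clients served: 2,738.
Proportional shares (ignoring caps): Valley Arts 122.13; Pioneer Literacy 747.37; Bellamy Workforce 723.78; Upper Advocacy 306.72.
Capped: Bellamy Workforce ($400); remaining pool $1,500 reallocated over remaining clients served 1,695.
Capped: Upper Advocacy ($310); remaining pool $1,190 reallocated over remaining clients served 1,253.
Remaining shares: Valley Arts 167.15 → $165; Pioneer Literacy 1,022.85 → $1,025.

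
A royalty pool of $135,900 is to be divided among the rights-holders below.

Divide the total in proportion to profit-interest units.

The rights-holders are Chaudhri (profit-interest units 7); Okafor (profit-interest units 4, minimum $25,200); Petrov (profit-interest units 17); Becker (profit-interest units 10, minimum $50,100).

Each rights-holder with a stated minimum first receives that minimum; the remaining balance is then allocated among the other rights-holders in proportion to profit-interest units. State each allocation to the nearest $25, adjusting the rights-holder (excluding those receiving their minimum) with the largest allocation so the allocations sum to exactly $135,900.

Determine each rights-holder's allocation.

Fund the minimums — Okafor $25,200; Becker $50,100. Balance $60,600.
Balance split over remaining profit-interest units 24: Chaudhri 17,675.00 → $17,675; Petrov 42,925.00 → $42,925.

Chaudhri: $17,675; Okafor: $25,200; Petrov: $42,925; Becker: $50,100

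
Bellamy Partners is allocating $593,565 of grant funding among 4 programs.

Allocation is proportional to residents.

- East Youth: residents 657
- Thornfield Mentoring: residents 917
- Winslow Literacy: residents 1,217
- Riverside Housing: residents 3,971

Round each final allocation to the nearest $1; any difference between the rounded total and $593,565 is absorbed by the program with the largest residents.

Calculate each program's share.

Sum of residents: 657 + 917 + 1,217 + 3,971 = 6,762.
Pro-rata amounts: East Youth 57,671.13; Thornfield Mentoring 80,493.80; Winslow Literacy 106,827.66; Riverside Housing 348,572.41.
Rounded to nearest $1: East Youth $57,671; Thornfield Mentoring $80,494; Winslow Literacy $106,828; Riverside Housing $348,572. Sum = $593,565.
Sum already equals the total — no adjustment.

East Youth: $57,671 · Thornfield Mentoring: $80,494 · Winslow Literacy: $106,828 · Riverside Housing: $348,572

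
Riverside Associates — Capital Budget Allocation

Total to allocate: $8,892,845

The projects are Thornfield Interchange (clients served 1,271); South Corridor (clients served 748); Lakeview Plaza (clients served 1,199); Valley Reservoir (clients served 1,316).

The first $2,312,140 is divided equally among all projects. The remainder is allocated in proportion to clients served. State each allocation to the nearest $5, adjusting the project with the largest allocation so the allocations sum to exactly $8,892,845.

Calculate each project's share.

Thornfield Interchange: $2,422,780 | South Corridor: $1,663,690 | Lakeview Plaza: $2,318,280 | Valley Reservoir: $2,488,095

First tranche $2,312,140 split equally: $578,035 each.
Remainder $6,580,705 by clients served (total 4,534): Thornfield Interchange 1,844,745.49 → $1,844,745; South Corridor 1,085,656.67 → $1,085,655; Lakeview Plaza 1,740,243.78 → $1,740,245; Valley Reservoir 1,910,059.06 → $1,910,060.
Totals: Thornfield Interchange $578,035 + $1,844,745 = $2,422,780; South Corridor $578,035 + $1,085,655 = $1,663,690; Lakeview Plaza $578,035 + $1,740,245 = $2,318,280; Valley Reservoir $578,035 + $1,910,060 = $2,488,095.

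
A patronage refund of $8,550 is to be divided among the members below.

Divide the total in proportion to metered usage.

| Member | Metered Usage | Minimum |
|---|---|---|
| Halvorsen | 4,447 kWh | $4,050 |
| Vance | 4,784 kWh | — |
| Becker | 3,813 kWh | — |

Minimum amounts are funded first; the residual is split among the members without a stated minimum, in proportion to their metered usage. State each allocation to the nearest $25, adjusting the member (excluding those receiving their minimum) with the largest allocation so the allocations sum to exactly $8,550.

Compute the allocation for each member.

Halvorsen: $4,050; Vance: $2,500; Becker: $2,000

Minimums first: Halvorsen $4,050. Remaining pool $4,500.
Remaining pool split over remaining metered usage 8,597: Vance 2,504.13 → $2,500; Becker 1,995.87 → $2,000.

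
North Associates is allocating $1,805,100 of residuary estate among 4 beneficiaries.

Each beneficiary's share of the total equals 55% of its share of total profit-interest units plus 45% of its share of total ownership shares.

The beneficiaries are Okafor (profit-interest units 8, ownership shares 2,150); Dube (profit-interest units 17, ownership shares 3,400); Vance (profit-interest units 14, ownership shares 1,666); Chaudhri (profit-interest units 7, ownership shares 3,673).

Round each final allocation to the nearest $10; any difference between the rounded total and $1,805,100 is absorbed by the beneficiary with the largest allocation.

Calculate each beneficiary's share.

Profit-interest units total 46; ownership shares total 10,889.
Combined weights (55% profit-interest units + 45% ownership shares): Okafor 0.1845; Dube 0.3438; Vance 0.2362; Chaudhri 0.2355.
Unrounded shares: Okafor 333,046.92; Dube 620,538.58; Vance 426,437.91; Chaudhri 425,076.59.
After rounding ($10): Okafor $333,050; Dube $620,540; Vance $426,440; Chaudhri $425,080. Sum = $1,805,110.
Difference $1,805,100 − $1,805,110 = −$10 applied to largest allocation (Dube): Dube becomes $620,530.

Okafor: $333,050 · Dube: $620,530 · Vance: $426,440 · Chaudhri: $425,080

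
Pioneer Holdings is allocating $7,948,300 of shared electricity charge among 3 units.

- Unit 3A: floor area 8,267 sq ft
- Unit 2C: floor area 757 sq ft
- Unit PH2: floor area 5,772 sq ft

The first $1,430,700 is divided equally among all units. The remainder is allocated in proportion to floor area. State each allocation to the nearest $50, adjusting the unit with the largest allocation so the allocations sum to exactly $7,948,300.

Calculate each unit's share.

Equal tier: $1,430,700 ÷ 3 = $476,900 apiece.
Remainder $6,517,600 by floor area (total 14,796): Unit 3A 3,641,592.27 → $3,641,600; Unit 2C 333,456.56 → $333,450; Unit PH2 2,542,551.18 → $2,542,550.
Totals: Unit 3A $476,900 + $3,641,600 = $4,118,500; Unit 2C $476,900 + $333,450 = $810,350; Unit PH2 $476,900 + $2,542,550 = $3,019,450.

Unit 3A: $4,118,500 · Unit 2C: $810,350 · Unit PH2: $3,019,450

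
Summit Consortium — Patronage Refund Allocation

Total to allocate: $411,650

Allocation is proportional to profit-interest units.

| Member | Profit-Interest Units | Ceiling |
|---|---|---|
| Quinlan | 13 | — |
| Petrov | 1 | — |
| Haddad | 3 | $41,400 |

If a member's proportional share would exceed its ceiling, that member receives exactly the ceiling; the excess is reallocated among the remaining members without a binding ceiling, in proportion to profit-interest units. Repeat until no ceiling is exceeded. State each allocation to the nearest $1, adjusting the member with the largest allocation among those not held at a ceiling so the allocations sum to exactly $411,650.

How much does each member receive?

Quinlan: $343,804 · Petrov: $26,446 · Haddad: $41,400

Combined profit-interest units = 17.
Unconstrained shares: Quinlan 314,791.18; Petrov 24,214.71; Haddad 72,644.12.
Held at cap: Haddad ($41,400); remaining pool $370,250 reallocated over remaining profit-interest units 14.
Remaining shares: Quinlan 343,803.57 → $343,804; Petrov 26,446.43 → $26,446.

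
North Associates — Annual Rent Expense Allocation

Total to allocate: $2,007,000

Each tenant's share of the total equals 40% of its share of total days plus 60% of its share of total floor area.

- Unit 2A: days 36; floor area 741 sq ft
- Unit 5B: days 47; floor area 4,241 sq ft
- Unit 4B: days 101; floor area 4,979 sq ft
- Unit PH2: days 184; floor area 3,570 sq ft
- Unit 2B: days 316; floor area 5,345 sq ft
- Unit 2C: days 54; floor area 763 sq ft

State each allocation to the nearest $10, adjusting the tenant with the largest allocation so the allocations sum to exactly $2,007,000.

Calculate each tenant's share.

Unit 2A: $84,600 | Unit 5B: $311,170 | Unit 4B: $415,160 | Unit PH2: $419,060 | Unit 2B: $671,480 | Unit 2C: $105,530

Days total 738; floor area total 19,639.
Composite weights (40% days + 60% floor area): Unit 2A 0.0422; Unit 5B 0.1550; Unit 4B 0.2069; Unit PH2 0.2088; Unit 2B 0.3346; Unit 2C 0.0526.
Unrounded shares: Unit 2A 84,596.70; Unit 5B 311,171.24; Unit 4B 415,164.48; Unit PH2 419,056.96; Unit 2B 671,484.46; Unit 2C 105,526.16.
Rounded to nearest $10: Unit 2A $84,600; Unit 5B $311,170; Unit 4B $415,160; Unit PH2 $419,060; Unit 2B $671,480; Unit 2C $105,530. Sum = $2,007,000.
No rounding difference to absorb.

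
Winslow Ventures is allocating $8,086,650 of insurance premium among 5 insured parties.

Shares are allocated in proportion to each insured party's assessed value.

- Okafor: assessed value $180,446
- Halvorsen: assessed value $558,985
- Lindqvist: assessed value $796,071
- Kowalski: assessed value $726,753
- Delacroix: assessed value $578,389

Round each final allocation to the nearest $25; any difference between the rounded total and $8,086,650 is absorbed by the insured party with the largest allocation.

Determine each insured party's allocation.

Okafor: $513,700 | Halvorsen: $1,591,300 | Lindqvist: $2,266,200 | Kowalski: $2,068,900 | Delacroix: $1,646,550

Sum of assessed value: 2,840,644.
Pro-rata amounts: Okafor 180,446/2,840,644 × $8,086,650 = 513,687.62; Halvorsen 558,985/2,840,644 × $8,086,650 = 1,591,299.74; Lindqvist 796,071/2,840,644 × $8,086,650 = 2,266,228.20; Kowalski 726,753/2,840,644 × $8,086,650 = 2,068,896.05; Delacroix 578,389/2,840,644 × $8,086,650 = 1,646,538.39.
At nearest $25: Okafor $513,700; Halvorsen $1,591,300; Lindqvist $2,266,225; Kowalski $2,068,900; Delacroix $1,646,550. Sum = $8,086,675.
Difference $8,086,650 − $8,086,675 = −$25 applied to largest allocation (Lindqvist): Lindqvist becomes $2,266,200.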